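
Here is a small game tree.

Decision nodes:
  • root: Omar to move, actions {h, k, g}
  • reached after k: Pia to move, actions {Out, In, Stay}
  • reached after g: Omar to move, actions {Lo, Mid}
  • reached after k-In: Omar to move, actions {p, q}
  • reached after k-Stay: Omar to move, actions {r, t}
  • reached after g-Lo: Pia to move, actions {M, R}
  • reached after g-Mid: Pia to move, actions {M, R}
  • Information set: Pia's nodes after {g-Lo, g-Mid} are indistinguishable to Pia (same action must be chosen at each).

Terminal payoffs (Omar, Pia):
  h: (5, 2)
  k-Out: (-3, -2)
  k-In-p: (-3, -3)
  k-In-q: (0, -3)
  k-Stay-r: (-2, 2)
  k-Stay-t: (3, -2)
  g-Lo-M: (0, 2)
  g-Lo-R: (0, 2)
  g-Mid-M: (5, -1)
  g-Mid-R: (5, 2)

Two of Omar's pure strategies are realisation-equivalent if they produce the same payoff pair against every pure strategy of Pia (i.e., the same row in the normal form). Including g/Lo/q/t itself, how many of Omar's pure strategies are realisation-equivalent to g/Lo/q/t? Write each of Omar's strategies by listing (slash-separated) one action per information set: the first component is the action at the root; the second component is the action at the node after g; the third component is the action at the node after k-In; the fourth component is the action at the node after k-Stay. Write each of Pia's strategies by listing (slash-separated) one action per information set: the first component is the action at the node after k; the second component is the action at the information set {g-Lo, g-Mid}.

Row for g/Lo/q/t (columns Out/M, Out/R, In/M, In/R, Stay/M, Stay/R): (0,2) (0,2) (0,2) (0,2) (0,2) (0,2).
Under g/Lo/q/t, Omar's choice at the node after k-In and at the node after k-Stay can never be reached regardless of what Pia does, so varying those choices leaves every outcome unchanged.
Holding the reachable choices fixed and varying the unreachable ones freely already gives 2 × 2 = 4 equivalent strategies.
No other strategy reproduces this row, so those 4 are the full class: g/Lo/p/r, g/Lo/p/t, g/Lo/q/r, g/Lo/q/t.

4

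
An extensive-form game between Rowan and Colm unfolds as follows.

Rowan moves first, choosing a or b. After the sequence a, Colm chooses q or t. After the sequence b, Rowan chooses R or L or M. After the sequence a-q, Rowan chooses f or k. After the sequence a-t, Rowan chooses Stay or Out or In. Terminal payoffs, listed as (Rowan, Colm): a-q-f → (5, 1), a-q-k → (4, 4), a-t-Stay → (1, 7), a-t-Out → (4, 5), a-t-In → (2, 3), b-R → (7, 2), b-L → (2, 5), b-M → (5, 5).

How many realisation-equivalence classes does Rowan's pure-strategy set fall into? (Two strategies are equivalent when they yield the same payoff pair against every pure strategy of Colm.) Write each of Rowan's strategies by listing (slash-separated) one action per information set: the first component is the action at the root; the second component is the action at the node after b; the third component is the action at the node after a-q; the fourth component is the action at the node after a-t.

9

Rowan has 36 pure strategies: a/R/f/Stay, a/R/f/Out, a/R/f/In, a/R/k/Stay, a/R/k/Out, a/R/k/In, a/L/f/Stay, a/L/f/Out, a/L/f/In, a/L/k/Stay, a/L/k/Out, a/L/k/In, a/M/f/Stay, a/M/f/Out, a/M/f/In, a/M/k/Stay, a/M/k/Out, a/M/k/In, b/R/f/Stay, b/R/f/Out, b/R/f/In, b/R/k/Stay, b/R/k/Out, b/R/k/In, b/L/f/Stay, b/L/f/Out, b/L/f/In, b/L/k/Stay, b/L/k/Out, b/L/k/In, b/M/f/Stay, b/M/f/Out, b/M/f/In, b/M/k/Stay, b/M/k/Out, b/M/k/In. Columns: q, t.
{a/R/f/Stay, a/L/f/Stay, a/M/f/Stay} → row (5,1) (1,7)
{a/R/f/Out, a/L/f/Out, a/M/f/Out} → row (5,1) (4,5)
{a/R/f/In, a/L/f/In, a/M/f/In} → row (5,1) (2,3)
{a/R/k/Stay, a/L/k/Stay, a/M/k/Stay} → row (4,4) (1,7)
{a/R/k/Out, a/L/k/Out, a/M/k/Out} → row (4,4) (4,5)
{a/R/k/In, a/L/k/In, a/M/k/In} → row (4,4) (2,3)
{b/R/f/Stay, b/R/f/Out, b/R/f/In, b/R/k/Stay, b/R/k/Out, b/R/k/In} → row (7,2) (7,2)
{b/L/f/Stay, b/L/f/Out, b/L/f/In, b/L/k/Stay, b/L/k/Out, b/L/k/In} → row (2,5) (2,5)
{b/M/f/Stay, b/M/f/Out, b/M/f/In, b/M/k/Stay, b/M/k/Out, b/M/k/In} → row (5,5) (5,5)
That's 9 distinct rows out of 36 strategies.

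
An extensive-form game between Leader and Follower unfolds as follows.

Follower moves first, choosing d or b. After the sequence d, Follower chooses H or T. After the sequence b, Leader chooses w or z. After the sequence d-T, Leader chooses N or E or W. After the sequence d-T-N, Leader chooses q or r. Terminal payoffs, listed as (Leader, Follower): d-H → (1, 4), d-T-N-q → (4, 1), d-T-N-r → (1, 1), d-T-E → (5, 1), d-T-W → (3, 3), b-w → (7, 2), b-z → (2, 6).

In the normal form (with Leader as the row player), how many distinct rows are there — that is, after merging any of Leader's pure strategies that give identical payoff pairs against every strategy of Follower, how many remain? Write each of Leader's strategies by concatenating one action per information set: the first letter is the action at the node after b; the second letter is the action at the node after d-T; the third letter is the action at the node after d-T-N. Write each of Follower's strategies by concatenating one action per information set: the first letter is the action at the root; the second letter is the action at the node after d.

8

Leader has 12 pure strategies: wNq, wNr, wEq, wEr, wWq, wWr, zNq, zNr, zEq, zEr, zWq, zWr. Columns: dH, dT, bH, bT.
{wNq} → row (1,4) (4,1) (7,2) (7,2)
{wNr} → row (1,4) (1,1) (7,2) (7,2)
{wEq, wEr} → row (1,4) (5,1) (7,2) (7,2)
{wWq, wWr} → row (1,4) (3,3) (7,2) (7,2)
{zNq} → row (1,4) (4,1) (2,6) (2,6)
{zNr} → row (1,4) (1,1) (2,6) (2,6)
{zEq, zEr} → row (1,4) (5,1) (2,6) (2,6)
{zWq, zWr} → row (1,4) (3,3) (2,6) (2,6)
That's 8 distinct rows out of 12 strategies.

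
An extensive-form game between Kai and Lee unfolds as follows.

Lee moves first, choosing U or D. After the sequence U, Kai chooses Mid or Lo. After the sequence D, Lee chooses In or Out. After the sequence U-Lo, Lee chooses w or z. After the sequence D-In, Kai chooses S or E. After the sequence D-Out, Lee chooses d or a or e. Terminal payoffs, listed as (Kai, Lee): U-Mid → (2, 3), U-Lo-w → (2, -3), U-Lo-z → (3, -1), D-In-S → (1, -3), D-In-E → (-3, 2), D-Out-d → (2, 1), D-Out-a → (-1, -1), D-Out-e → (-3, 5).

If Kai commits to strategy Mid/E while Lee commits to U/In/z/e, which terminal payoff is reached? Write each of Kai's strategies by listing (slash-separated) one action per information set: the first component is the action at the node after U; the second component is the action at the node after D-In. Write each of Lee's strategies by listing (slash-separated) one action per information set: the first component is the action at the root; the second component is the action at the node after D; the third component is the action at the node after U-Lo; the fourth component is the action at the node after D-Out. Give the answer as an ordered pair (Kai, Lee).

Trace the play path from the root:
  Lee plays U
  Kai plays Mid at [U]
→ terminal payoff (2, 3).
(Kai's choice at the node after D-In is never reached on this path, so it doesn't affect the outcome.)

(2, 3)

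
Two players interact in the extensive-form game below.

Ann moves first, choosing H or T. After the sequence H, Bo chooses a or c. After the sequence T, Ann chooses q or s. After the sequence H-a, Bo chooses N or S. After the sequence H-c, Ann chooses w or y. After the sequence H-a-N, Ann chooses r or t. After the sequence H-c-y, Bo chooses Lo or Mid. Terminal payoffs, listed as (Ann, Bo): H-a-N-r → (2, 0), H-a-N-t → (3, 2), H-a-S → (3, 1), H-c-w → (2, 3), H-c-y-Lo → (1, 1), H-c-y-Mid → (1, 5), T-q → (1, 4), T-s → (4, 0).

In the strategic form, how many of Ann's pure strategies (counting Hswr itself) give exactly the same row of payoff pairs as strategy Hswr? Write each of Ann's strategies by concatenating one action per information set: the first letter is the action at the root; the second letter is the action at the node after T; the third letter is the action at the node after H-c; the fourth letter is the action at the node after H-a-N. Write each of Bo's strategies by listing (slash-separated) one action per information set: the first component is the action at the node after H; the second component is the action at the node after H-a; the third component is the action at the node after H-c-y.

2

Row for Hswr (columns a/N/Lo, a/N/Mid, a/S/Lo, a/S/Mid, c/N/Lo, c/N/Mid, c/S/Lo, c/S/Mid): (2,0) (2,0) (3,1) (3,1) (2,3) (2,3) (2,3) (2,3).
Under Hswr, Ann's choice at the node after T can never be reached regardless of what Bo does, so varying those choices leaves every outcome unchanged.
Holding the reachable choices fixed and varying the unreachable one freely already gives 2 equivalent strategies.
No other strategy reproduces this row, so those 2 are the full class: Hqwr, Hswr.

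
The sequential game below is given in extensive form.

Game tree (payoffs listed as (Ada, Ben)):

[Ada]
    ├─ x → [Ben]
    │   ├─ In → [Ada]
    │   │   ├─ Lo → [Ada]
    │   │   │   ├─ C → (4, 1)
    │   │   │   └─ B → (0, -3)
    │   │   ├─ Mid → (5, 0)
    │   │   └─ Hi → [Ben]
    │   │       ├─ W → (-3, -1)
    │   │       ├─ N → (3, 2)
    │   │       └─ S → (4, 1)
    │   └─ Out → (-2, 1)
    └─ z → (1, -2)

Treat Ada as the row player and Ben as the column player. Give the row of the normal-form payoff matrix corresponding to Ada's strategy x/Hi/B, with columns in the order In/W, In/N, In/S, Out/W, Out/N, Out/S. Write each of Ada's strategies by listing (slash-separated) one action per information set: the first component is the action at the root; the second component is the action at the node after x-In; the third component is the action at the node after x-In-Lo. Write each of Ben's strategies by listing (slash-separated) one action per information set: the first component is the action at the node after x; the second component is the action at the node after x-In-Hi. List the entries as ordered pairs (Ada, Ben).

vs In/W: Ada plays x → Ben plays In at [x] → Ada plays Hi at [x-In] → Ben plays W at [x-In-Hi] → (-3, -1)
vs In/N: Ada plays x → Ben plays In at [x] → Ada plays Hi at [x-In] → Ben plays N at [x-In-Hi] → (3, 2)
vs In/S: Ada plays x → Ben plays In at [x] → Ada plays Hi at [x-In] → Ben plays S at [x-In-Hi] → (4, 1)
vs Out/W: Ada plays x → Ben plays Out at [x] → (-2, 1)
vs Out/N: Ada plays x → Ben plays Out at [x] → (-2, 1)
vs Out/S: Ada plays x → Ben plays Out at [x] → (-2, 1)

(-3,-1) (3,2) (4,1) (-2,1) (-2,1) (-2,1)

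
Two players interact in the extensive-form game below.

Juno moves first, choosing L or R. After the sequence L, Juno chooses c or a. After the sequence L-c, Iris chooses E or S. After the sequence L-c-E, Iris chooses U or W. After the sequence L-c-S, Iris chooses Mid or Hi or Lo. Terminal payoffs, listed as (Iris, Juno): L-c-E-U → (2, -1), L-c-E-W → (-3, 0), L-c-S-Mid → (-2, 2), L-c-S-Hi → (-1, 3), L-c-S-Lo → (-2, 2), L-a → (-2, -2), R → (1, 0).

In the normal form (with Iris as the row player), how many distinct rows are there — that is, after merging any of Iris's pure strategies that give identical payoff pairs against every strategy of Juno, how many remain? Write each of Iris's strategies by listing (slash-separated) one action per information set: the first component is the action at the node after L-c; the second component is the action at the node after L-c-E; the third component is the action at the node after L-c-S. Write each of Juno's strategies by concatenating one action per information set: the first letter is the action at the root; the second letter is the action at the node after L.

Iris has 12 pure strategies: E/U/Mid, E/U/Hi, E/U/Lo, E/W/Mid, E/W/Hi, E/W/Lo, S/U/Mid, S/U/Hi, S/U/Lo, S/W/Mid, S/W/Hi, S/W/Lo. Columns: Lc, La, Rc, Ra.
{E/U/Mid, E/U/Hi, E/U/Lo} → row (2,-1) (-2,-2) (1,0) (1,0)
{E/W/Mid, E/W/Hi, E/W/Lo} → row (-3,0) (-2,-2) (1,0) (1,0)
{S/U/Mid, S/U/Lo, S/W/Mid, S/W/Lo} → row (-2,2) (-2,-2) (1,0) (1,0)
{S/U/Hi, S/W/Hi} → row (-1,3) (-2,-2) (1,0) (1,0)
That's 4 distinct rows out of 12 strategies.

4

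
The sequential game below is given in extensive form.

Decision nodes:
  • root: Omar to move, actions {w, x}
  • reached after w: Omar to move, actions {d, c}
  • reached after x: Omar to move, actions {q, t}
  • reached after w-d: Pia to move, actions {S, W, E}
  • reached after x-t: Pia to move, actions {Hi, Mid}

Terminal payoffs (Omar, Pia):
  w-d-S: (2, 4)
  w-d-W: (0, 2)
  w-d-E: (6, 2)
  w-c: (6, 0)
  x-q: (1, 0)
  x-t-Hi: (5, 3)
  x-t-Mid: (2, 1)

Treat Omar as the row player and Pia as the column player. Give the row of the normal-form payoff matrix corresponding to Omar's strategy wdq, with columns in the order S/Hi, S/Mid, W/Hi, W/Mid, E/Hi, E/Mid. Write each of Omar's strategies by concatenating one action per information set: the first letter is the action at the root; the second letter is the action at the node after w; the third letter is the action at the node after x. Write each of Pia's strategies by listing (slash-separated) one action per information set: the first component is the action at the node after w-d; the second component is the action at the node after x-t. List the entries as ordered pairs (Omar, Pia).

vs S/Hi: Omar plays w → Omar plays d at [w] → Pia plays S at [w-d] → (2, 4)
vs S/Mid: Omar plays w → Omar plays d at [w] → Pia plays S at [w-d] → (2, 4)
vs W/Hi: Omar plays w → Omar plays d at [w] → Pia plays W at [w-d] → (0, 2)
vs W/Mid: Omar plays w → Omar plays d at [w] → Pia plays W at [w-d] → (0, 2)
vs E/Hi: Omar plays w → Omar plays d at [w] → Pia plays E at [w-d] → (6, 2)
vs E/Mid: Omar plays w → Omar plays d at [w] → Pia plays E at [w-d] → (6, 2)

(2,4) (2,4) (0,2) (0,2) (6,2) (6,2)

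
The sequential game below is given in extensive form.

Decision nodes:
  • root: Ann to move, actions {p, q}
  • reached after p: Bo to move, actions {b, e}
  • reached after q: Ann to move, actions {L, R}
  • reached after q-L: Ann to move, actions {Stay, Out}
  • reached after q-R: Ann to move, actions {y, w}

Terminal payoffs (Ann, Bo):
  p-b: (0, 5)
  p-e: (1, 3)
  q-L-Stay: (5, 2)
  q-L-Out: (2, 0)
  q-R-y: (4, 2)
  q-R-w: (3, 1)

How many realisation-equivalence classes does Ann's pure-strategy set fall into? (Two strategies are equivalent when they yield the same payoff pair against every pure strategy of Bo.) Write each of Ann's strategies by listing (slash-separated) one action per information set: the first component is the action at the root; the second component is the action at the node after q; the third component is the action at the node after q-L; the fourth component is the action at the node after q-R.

5

Ann has 16 pure strategies: p/L/Stay/y, p/L/Stay/w, p/L/Out/y, p/L/Out/w, p/R/Stay/y, p/R/Stay/w, p/R/Out/y, p/R/Out/w, q/L/Stay/y, q/L/Stay/w, q/L/Out/y, q/L/Out/w, q/R/Stay/y, q/R/Stay/w, q/R/Out/y, q/R/Out/w. Columns: b, e.
{p/L/Stay/y, p/L/Stay/w, p/L/Out/y, p/L/Out/w, p/R/Stay/y, p/R/Stay/w, p/R/Out/y, p/R/Out/w} → row (0,5) (1,3)
{q/L/Stay/y, q/L/Stay/w} → row (5,2) (5,2)
{q/L/Out/y, q/L/Out/w} → row (2,0) (2,0)
{q/R/Stay/y, q/R/Out/y} → row (4,2) (4,2)
{q/R/Stay/w, q/R/Out/w} → row (3,1) (3,1)
That's 5 distinct rows out of 16 strategies.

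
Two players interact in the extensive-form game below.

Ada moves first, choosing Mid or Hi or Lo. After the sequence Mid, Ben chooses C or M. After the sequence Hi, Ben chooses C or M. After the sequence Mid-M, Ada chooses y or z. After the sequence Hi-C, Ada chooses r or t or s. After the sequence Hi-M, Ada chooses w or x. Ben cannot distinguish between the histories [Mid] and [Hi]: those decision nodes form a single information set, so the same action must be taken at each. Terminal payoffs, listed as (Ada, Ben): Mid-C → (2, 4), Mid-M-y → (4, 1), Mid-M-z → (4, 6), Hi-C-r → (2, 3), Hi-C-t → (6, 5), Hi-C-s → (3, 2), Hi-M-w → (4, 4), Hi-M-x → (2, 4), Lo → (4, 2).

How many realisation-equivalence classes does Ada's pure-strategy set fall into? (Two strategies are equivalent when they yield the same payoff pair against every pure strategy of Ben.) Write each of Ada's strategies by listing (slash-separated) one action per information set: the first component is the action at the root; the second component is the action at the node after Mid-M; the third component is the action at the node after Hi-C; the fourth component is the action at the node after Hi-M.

9

Ada has 36 pure strategies: Mid/y/r/w, Mid/y/r/x, Mid/y/t/w, Mid/y/t/x, Mid/y/s/w, Mid/y/s/x, Mid/z/r/w, Mid/z/r/x, Mid/z/t/w, Mid/z/t/x, Mid/z/s/w, Mid/z/s/x, Hi/y/r/w, Hi/y/r/x, Hi/y/t/w, Hi/y/t/x, Hi/y/s/w, Hi/y/s/x, Hi/z/r/w, Hi/z/r/x, Hi/z/t/w, Hi/z/t/x, Hi/z/s/w, Hi/z/s/x, Lo/y/r/w, Lo/y/r/x, Lo/y/t/w, Lo/y/t/x, Lo/y/s/w, Lo/y/s/x, Lo/z/r/w, Lo/z/r/x, Lo/z/t/w, Lo/z/t/x, Lo/z/s/w, Lo/z/s/x. Columns: C, M.
{Mid/y/r/w, Mid/y/r/x, Mid/y/t/w, Mid/y/t/x, Mid/y/s/w, Mid/y/s/x} → row (2,4) (4,1)
{Mid/z/r/w, Mid/z/r/x, Mid/z/t/w, Mid/z/t/x, Mid/z/s/w, Mid/z/s/x} → row (2,4) (4,6)
{Hi/y/r/w, Hi/z/r/w} → row (2,3) (4,4)
{Hi/y/r/x, Hi/z/r/x} → row (2,3) (2,4)
{Hi/y/t/w, Hi/z/t/w} → row (6,5) (4,4)
{Hi/y/t/x, Hi/z/t/x} → row (6,5) (2,4)
{Hi/y/s/w, Hi/z/s/w} → row (3,2) (4,4)
{Hi/y/s/x, Hi/z/s/x} → row (3,2) (2,4)
{Lo/y/r/w, Lo/y/r/x, Lo/y/t/w, Lo/y/t/x, Lo/y/s/w, Lo/y/s/x, Lo/z/r/w, Lo/z/r/x, Lo/z/t/w, Lo/z/t/x, Lo/z/s/w, Lo/z/s/x} → row (4,2) (4,2)
That's 9 distinct rows out of 36 strategies.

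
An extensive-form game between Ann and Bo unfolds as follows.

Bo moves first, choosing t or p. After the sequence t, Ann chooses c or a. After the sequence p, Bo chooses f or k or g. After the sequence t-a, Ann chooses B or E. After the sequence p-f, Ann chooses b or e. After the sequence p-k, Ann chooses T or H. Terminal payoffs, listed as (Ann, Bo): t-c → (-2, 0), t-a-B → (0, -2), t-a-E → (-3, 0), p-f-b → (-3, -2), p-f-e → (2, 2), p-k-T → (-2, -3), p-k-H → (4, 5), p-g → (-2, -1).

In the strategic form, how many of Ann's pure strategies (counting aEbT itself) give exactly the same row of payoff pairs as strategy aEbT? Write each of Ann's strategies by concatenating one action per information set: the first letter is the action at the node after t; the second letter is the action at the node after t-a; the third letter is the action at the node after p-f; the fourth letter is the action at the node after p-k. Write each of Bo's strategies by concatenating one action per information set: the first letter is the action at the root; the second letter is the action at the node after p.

1

Row for aEbT (columns tf, tk, tg, pf, pk, pg): (-3,0) (-3,0) (-3,0) (-3,-2) (-2,-3) (-2,-1).
Every one of Ann's information sets is on the play path for some reply by Bo when Ann follows aEbT.
Changing the action at any of them therefore changes at least one column, so only aEbT itself gives this row.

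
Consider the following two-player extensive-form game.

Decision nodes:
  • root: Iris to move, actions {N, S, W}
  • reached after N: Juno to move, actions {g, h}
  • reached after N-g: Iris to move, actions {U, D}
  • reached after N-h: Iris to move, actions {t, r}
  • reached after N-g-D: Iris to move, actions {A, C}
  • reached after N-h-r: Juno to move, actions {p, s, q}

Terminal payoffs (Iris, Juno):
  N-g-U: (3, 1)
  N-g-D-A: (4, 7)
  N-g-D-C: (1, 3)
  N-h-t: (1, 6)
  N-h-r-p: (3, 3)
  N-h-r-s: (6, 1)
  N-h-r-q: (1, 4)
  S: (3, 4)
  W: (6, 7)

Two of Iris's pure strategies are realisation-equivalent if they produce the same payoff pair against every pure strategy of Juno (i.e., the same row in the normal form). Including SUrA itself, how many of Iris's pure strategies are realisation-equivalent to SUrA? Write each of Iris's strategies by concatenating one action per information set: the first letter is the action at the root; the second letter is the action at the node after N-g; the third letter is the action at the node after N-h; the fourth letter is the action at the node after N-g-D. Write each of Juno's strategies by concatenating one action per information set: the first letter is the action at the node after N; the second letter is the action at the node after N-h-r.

Row for SUrA (columns gp, gs, gq, hp, hs, hq): (3,4) (3,4) (3,4) (3,4) (3,4) (3,4).
Under SUrA, Iris's choice at the node after N-g and at the node after N-h and at the node after N-g-D can never be reached regardless of what Juno does, so varying those choices leaves every outcome unchanged.
Holding the reachable choices fixed and varying the unreachable ones freely already gives 2 × 2 × 2 = 8 equivalent strategies.
No other strategy reproduces this row, so those 8 are the full class: SUtA, SUtC, SUrA, SUrC, SDtA, SDtC, SDrA, SDrC.

8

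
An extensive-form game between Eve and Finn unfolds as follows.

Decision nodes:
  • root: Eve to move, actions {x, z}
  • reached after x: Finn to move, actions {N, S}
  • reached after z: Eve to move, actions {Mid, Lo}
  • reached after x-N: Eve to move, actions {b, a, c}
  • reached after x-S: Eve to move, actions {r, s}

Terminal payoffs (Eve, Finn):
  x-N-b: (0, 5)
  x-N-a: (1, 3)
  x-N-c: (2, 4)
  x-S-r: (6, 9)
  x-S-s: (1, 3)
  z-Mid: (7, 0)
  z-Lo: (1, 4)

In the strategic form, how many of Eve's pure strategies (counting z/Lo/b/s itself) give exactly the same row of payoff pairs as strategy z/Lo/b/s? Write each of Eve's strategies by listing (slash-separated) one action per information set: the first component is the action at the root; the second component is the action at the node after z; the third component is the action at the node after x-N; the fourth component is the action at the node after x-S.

6

Row for z/Lo/b/s (columns N, S): (1,4) (1,4).
Under z/Lo/b/s, Eve's choice at the node after x-N and at the node after x-S can never be reached regardless of what Finn does, so varying those choices leaves every outcome unchanged.
Holding the reachable choices fixed and varying the unreachable ones freely already gives 3 × 2 = 6 equivalent strategies.
No other strategy reproduces this row, so those 6 are the full class: z/Lo/b/r, z/Lo/b/s, z/Lo/a/r, z/Lo/a/s, z/Lo/c/r, z/Lo/c/s.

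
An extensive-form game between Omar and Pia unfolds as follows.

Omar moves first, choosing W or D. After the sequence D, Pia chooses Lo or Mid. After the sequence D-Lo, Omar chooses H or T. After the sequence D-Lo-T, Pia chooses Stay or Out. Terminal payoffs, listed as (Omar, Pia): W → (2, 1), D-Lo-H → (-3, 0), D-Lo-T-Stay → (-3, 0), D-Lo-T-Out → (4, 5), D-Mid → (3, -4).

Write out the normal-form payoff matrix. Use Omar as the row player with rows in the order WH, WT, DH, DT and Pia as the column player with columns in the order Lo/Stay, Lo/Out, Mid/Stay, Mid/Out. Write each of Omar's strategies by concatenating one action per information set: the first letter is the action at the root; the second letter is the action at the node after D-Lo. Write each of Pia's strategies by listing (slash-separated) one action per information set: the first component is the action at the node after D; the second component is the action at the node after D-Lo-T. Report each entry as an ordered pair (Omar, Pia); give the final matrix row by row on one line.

      Lo/Stay   Lo/Out  Mid/Stay  Mid/Out
  WH    (2,1)    (2,1)    (2,1)    (2,1)
  WT    (2,1)    (2,1)    (2,1)    (2,1)
  DH   (-3,0)   (-3,0)   (3,-4)   (3,-4)
  DT   (-3,0)    (4,5)   (3,-4)   (3,-4)

WH: (2,1) (2,1) (2,1) (2,1) | WT: (2,1) (2,1) (2,1) (2,1) | DH: (-3,0) (-3,0) (3,-4) (3,-4) | DT: (-3,0) (4,5) (3,-4) (3,-4)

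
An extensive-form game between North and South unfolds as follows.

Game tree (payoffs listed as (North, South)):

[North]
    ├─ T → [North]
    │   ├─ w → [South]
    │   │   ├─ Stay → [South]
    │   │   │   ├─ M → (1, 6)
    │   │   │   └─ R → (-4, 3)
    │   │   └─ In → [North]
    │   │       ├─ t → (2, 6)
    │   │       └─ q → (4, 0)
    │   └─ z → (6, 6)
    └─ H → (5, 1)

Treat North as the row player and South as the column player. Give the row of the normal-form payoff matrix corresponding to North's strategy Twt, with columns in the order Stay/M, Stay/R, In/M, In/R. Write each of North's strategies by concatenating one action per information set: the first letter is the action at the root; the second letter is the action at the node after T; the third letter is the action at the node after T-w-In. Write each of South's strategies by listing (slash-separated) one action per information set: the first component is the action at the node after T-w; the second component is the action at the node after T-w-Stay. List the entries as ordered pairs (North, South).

(1,6) (-4,3) (2,6) (2,6)

vs Stay/M: North plays T → North plays w at [T] → South plays Stay at [T-w] → South plays M at [T-w-Stay] → (1, 6)
vs Stay/R: North plays T → North plays w at [T] → South plays Stay at [T-w] → South plays R at [T-w-Stay] → (-4, 3)
vs In/M: North plays T → North plays w at [T] → South plays In at [T-w] → North plays t at [T-w-In] → (2, 6)
vs In/R: North plays T → North plays w at [T] → South plays In at [T-w] → North plays t at [T-w-In] → (2, 6)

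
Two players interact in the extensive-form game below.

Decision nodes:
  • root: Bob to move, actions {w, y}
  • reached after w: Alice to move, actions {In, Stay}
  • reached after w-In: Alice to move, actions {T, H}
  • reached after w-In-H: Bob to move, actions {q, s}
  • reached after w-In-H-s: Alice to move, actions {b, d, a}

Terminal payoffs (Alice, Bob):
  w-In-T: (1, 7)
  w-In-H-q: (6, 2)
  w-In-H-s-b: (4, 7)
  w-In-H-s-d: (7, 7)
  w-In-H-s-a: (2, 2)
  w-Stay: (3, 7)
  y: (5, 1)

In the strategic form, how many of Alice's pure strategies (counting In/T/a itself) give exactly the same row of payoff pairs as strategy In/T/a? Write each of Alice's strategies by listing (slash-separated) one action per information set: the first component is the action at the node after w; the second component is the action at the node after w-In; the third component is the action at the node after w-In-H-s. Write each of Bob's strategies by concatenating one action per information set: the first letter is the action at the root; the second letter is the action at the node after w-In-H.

Row for In/T/a (columns wq, ws, yq, ys): (1,7) (1,7) (5,1) (5,1).
Under In/T/a, Alice's choice at the node after w-In-H-s can never be reached regardless of what Bob does, so varying those choices leaves every outcome unchanged.
Holding the reachable choices fixed and varying the unreachable one freely already gives 3 equivalent strategies.
No other strategy reproduces this row, so those 3 are the full class: In/T/b, In/T/d, In/T/a.

3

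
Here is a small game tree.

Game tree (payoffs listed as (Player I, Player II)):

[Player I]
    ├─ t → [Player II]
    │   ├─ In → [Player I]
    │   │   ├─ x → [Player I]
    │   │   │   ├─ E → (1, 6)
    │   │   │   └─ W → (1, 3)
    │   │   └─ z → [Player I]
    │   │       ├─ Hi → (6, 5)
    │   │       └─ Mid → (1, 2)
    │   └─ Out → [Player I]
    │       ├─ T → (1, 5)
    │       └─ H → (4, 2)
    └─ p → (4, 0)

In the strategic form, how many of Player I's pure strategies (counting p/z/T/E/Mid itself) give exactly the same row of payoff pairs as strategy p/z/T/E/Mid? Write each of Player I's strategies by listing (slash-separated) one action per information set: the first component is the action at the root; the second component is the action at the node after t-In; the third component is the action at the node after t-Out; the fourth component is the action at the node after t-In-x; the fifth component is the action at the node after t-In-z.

16

Row for p/z/T/E/Mid (columns In, Out): (4,0) (4,0).
Under p/z/T/E/Mid, Player I's choice at the node after t-In and at the node after t-Out and at the node after t-In-x and at the node after t-In-z can never be reached regardless of what Player II does, so varying those choices leaves every outcome unchanged.
Holding the reachable choices fixed and varying the unreachable ones freely already gives 2 × 2 × 2 × 2 = 16 equivalent strategies.
No other strategy reproduces this row, so those 16 are the full class: p/x/T/E/Hi, p/x/T/E/Mid, p/x/T/W/Hi, p/x/T/W/Mid, p/x/H/E/Hi, p/x/H/E/Mid, p/x/H/W/Hi, p/x/H/W/Mid, p/z/T/E/Hi, p/z/T/E/Mid, p/z/T/W/Hi, p/z/T/W/Mid, p/z/H/E/Hi, p/z/H/E/Mid, p/z/H/W/Hi, p/z/H/W/Mid.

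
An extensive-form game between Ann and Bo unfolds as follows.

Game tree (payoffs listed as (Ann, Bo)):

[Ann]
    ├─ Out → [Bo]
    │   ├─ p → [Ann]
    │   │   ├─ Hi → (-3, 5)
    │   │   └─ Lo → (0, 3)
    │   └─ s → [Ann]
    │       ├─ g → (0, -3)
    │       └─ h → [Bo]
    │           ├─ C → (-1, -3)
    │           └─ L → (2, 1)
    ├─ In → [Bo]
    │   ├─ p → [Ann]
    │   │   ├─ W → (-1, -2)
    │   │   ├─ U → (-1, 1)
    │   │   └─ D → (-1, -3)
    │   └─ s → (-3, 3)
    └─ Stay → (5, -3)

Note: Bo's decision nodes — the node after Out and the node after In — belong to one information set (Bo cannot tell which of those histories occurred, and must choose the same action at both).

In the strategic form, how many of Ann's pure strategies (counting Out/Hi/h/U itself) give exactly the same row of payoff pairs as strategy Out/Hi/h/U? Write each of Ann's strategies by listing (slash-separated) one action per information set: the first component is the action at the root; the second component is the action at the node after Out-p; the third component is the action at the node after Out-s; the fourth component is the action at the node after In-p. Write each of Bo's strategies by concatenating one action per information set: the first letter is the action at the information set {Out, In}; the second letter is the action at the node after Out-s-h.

Row for Out/Hi/h/U (columns pC, pL, sC, sL): (-3,5) (-3,5) (-1,-3) (2,1).
Under Out/Hi/h/U, Ann's choice at the node after In-p can never be reached regardless of what Bo does, so varying those choices leaves every outcome unchanged.
Holding the reachable choices fixed and varying the unreachable one freely already gives 3 equivalent strategies.
No other strategy reproduces this row, so those 3 are the full class: Out/Hi/h/W, Out/Hi/h/U, Out/Hi/h/D.

3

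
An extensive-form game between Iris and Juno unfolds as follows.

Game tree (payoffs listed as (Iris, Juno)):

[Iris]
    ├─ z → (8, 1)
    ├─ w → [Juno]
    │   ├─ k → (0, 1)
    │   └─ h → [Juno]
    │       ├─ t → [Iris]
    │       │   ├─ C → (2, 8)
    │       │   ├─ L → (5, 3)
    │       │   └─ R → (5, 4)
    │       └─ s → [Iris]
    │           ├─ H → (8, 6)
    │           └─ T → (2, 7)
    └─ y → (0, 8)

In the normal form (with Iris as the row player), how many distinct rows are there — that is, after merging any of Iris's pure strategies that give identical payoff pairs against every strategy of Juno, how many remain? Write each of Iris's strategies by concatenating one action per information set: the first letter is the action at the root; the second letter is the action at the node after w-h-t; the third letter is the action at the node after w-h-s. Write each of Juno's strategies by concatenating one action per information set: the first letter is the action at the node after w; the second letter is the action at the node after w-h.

8

Iris has 18 pure strategies: zCH, zCT, zLH, zLT, zRH, zRT, wCH, wCT, wLH, wLT, wRH, wRT, yCH, yCT, yLH, yLT, yRH, yRT. Columns: kt, ks, ht, hs.
{zCH, zCT, zLH, zLT, zRH, zRT} → row (8,1) (8,1) (8,1) (8,1)
{wCH} → row (0,1) (0,1) (2,8) (8,6)
{wCT} → row (0,1) (0,1) (2,8) (2,7)
{wLH} → row (0,1) (0,1) (5,3) (8,6)
{wLT} → row (0,1) (0,1) (5,3) (2,7)
{wRH} → row (0,1) (0,1) (5,4) (8,6)
{wRT} → row (0,1) (0,1) (5,4) (2,7)
{yCH, yCT, yLH, yLT, yRH, yRT} → row (0,8) (0,8) (0,8) (0,8)
That's 8 distinct rows out of 18 strategies.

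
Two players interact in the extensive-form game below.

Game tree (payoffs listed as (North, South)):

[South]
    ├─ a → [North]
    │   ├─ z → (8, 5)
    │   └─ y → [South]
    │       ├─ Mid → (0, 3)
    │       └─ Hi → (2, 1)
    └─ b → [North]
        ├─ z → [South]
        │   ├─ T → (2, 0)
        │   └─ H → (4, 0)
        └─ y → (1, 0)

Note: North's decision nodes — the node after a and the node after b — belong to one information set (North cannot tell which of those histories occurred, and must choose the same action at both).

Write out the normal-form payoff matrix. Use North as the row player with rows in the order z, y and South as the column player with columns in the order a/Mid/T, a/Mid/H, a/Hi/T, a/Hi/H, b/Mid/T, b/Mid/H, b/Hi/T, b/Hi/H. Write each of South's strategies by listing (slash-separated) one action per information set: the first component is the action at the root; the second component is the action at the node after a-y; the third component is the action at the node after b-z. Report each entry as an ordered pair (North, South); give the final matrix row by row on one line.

Row z: a/Mid/T→(8,5), a/Mid/H→(8,5), a/Hi/T→(8,5), a/Hi/H→(8,5), b/Mid/T→(2,0), b/Mid/H→(4,0), b/Hi/T→(2,0), b/Hi/H→(4,0)
Row y: a/Mid/T→(0,3), a/Mid/H→(0,3), a/Hi/T→(2,1), a/Hi/H→(2,1), b/Mid/T→(1,0), b/Mid/H→(1,0), b/Hi/T→(1,0), b/Hi/H→(1,0)

z: (8,5) (8,5) (8,5) (8,5) (2,0) (4,0) (2,0) (4,0) | y: (0,3) (0,3) (2,1) (2,1) (1,0) (1,0) (1,0) (1,0)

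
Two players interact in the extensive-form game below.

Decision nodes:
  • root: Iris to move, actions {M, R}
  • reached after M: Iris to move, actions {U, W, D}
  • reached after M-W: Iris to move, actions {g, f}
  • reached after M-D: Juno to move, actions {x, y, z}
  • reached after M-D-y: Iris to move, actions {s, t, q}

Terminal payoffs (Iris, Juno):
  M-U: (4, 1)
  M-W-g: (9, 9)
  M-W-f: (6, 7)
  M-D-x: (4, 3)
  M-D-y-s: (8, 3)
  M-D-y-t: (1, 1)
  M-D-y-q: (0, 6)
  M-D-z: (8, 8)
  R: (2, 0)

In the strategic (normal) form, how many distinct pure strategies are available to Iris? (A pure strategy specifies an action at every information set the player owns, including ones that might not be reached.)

Iris owns the root with actions {M, R} — two choices.
Iris owns the node after M with actions {U, W, D} — three choices.
Iris owns the node after M-W with actions {g, f} — two choices.
Iris owns the node after M-D-y with actions {s, t, q} — three choices.
A pure strategy fixes one action at each information set independently, so the count is the product 2 × 3 × 2 × 3 = 36.
(For reference, Juno has 3 pure strategies, giving a 36×3 normal-form matrix.)

36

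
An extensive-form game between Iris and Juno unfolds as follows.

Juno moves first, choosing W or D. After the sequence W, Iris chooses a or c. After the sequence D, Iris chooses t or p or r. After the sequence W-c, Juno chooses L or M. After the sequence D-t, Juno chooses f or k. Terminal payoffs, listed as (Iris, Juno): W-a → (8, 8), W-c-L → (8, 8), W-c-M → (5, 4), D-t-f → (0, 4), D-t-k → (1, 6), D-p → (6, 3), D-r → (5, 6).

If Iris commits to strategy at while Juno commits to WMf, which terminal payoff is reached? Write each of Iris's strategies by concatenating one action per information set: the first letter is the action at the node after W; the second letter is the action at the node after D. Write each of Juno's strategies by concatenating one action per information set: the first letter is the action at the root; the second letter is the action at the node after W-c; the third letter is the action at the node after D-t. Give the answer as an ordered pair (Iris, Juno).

(8, 8)

Trace the play path from the root:
  Juno plays W
  Iris plays a at [W]
→ terminal payoff (8, 8).
(Iris's choice at the node after D is never reached on this path, so it doesn't affect the outcome.)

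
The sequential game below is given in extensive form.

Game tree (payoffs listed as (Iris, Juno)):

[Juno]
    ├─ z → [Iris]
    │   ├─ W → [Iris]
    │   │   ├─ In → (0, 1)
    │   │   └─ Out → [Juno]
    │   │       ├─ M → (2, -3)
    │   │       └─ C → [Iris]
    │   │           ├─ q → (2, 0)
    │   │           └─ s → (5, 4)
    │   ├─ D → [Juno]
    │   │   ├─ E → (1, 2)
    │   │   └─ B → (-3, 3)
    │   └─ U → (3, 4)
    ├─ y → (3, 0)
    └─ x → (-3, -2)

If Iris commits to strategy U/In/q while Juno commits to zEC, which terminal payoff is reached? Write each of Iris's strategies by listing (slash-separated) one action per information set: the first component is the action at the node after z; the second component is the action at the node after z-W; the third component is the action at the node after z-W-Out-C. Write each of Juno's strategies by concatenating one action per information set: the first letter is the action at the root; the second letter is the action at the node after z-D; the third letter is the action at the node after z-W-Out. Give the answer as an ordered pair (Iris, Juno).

Trace the play path from the root:
  Juno plays z
  Iris plays U at [z]
→ terminal payoff (3, 4).
(Iris's choice at the node after z-W is never reached on this path, so it doesn't affect the outcome.)

(3, 4)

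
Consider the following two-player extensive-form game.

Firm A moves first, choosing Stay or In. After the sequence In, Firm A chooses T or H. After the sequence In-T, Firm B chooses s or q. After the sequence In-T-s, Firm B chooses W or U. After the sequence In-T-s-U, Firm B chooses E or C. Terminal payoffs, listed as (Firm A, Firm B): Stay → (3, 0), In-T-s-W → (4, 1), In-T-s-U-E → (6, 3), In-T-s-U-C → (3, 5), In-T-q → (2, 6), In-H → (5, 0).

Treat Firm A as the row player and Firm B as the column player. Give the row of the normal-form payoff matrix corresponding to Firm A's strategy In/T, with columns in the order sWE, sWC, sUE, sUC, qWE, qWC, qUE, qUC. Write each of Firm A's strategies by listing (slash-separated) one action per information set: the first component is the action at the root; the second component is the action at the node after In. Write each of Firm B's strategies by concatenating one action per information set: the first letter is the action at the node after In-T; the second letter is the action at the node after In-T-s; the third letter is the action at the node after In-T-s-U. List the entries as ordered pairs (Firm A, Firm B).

(4,1) (4,1) (6,3) (3,5) (2,6) (2,6) (2,6) (2,6)

vs sWE: Firm A plays In → Firm A plays T at [In] → Firm B plays s at [In-T] → Firm B plays W at [In-T-s] → (4, 1)
vs sWC: Firm A plays In → Firm A plays T at [In] → Firm B plays s at [In-T] → Firm B plays W at [In-T-s] → (4, 1)
vs sUE: Firm A plays In → Firm A plays T at [In] → Firm B plays s at [In-T] → Firm B plays U at [In-T-s] → Firm B plays E at [In-T-s-U] → (6, 3)
vs sUC: Firm A plays In → Firm A plays T at [In] → Firm B plays s at [In-T] → Firm B plays U at [In-T-s] → Firm B plays C at [In-T-s-U] → (3, 5)
vs qWE: Firm A plays In → Firm A plays T at [In] → Firm B plays q at [In-T] → (2, 6)
vs qWC: Firm A plays In → Firm A plays T at [In] → Firm B plays q at [In-T] → (2, 6)
vs qUE: Firm A plays In → Firm A plays T at [In] → Firm B plays q at [In-T] → (2, 6)
vs qUC: Firm A plays In → Firm A plays T at [In] → Firm B plays q at [In-T] → (2, 6)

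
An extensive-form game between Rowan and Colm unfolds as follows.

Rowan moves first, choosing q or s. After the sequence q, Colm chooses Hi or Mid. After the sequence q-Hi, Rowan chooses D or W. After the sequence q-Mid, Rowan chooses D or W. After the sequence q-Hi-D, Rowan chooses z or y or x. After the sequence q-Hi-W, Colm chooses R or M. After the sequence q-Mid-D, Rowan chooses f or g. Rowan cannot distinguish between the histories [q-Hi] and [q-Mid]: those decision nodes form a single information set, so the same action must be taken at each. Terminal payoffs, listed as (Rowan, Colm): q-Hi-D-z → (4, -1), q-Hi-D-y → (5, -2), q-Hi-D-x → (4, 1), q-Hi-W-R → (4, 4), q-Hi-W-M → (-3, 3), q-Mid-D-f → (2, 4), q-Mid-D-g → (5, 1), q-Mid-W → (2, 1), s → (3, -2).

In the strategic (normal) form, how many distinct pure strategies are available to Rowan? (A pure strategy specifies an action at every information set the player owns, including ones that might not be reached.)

Rowan owns the root with actions {q, s} — two choices.
Rowan owns the information set {q-Hi, q-Mid} with actions {D, W} — two choices.
Rowan owns the node after q-Hi-D with actions {z, y, x} — three choices.
Rowan owns the node after q-Mid-D with actions {f, g} — two choices.
A pure strategy fixes one action at each information set independently, so the count is the product 2 × 2 × 3 × 2 = 24.
(For reference, Colm has 4 pure strategies, giving a 24×4 normal-form matrix.)

24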